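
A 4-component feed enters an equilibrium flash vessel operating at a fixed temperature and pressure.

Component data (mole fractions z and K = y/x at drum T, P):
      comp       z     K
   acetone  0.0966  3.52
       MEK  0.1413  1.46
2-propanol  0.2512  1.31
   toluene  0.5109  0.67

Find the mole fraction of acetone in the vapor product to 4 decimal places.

Iterate (Newton) starting at ψ = 0.5:
  ψ = 0.5000: g = 0.02607, g' = -0.2378 → ψ = 0.6096
  ψ = 0.6096: g = 0.00118, g' = -0.2179 → ψ = 0.6150
Converged at ψ = 0.6151.
Compositions from xᵢ = zᵢ/(1+ψ(Kᵢ−1)), yᵢ = Kᵢxᵢ:
  acetone: x = 0.0379, y = 0.1333
  MEK: x = 0.1101, y = 0.1608
  2-propanol: x = 0.2110, y = 0.2764
  toluene: x = 0.6410, y = 0.4295

y_acetone = 0.1333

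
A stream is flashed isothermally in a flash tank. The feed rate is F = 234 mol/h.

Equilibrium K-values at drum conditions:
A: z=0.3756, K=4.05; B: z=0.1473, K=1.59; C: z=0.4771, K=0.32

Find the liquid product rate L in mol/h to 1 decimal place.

L = 110.7 mol/h

Rachford–Rice: g(ψ) = Σ zᵢ(Kᵢ−1)/(1+ψ(Kᵢ−1)) = 0.
Check two-phase: ΣzᵢKᵢ = 1.9081 > 1 and Σzᵢ/Kᵢ = 1.6763 > 1, so g(0) = 0.9081 > 0 and g(1) = -0.6763 < 0.
Newton–Raphson from ψ = 0.5:
  ψ = 0.5000: g = 0.02925, g' = -1.0851 → ψ = 0.5270
Converged at ψ = 0.5270.
Then V = ψ·F = 0.5270·234 = 123.3 mol/h and L = F − V = 110.7 mol/h.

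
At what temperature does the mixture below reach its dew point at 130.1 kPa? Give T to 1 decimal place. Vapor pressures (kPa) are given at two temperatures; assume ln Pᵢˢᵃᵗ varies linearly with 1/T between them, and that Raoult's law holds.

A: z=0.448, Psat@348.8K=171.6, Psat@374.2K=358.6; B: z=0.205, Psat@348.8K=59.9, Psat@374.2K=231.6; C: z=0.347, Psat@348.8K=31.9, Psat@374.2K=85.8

Dew-point temperature: Σzᵢ·P/Pᵢˢᵃᵗ(T) = 1. Interpolate ln Pᵢˢᵃᵗ = aᵢ + bᵢ/T.
  T = 348.8 K: ΣzᵢP/Pᵢˢᵃᵗ = 2.2001
  T = 374.2 K: ΣzᵢP/Pᵢˢᵃᵗ = 0.8039
  T = 361.5 K: ΣzᵢP/Pᵢˢᵃᵗ = 1.3011
  T = 367.9 K: ΣzᵢP/Pᵢˢᵃᵗ = 1.0156
  T = 371.0 K: ΣzᵢP/Pᵢˢᵃᵗ = 0.9041
  T = 369.4 K: ΣzᵢP/Pᵢˢᵃᵗ = 0.9597
Interpolating between 367.9 K and 369.4 K gives T ≈ 368.3 K.

T = 368.3 K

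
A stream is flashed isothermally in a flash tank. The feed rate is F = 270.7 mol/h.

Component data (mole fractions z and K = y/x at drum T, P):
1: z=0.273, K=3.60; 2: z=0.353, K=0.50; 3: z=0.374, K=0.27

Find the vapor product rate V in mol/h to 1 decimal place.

V = 43.4 mol/h

Let β = V/F and solve Σ zᵢ(Kᵢ−1)/(1+β(Kᵢ−1)) = 0.
g(0) = ΣzᵢKᵢ − 1 = 0.260 and g(1) = 1 − Σzᵢ/Kᵢ = -1.167, so a root lies in (0, 1).
Iterate (Newton) starting at β = 0.31:
  β = 0.310: g = -0.1687, g' = -1.022 → β = 0.145
  β = 0.145: g = 0.0199, g' = -1.325 → β = 0.160
Converged at β = 0.160.
Then V = β·F = 0.1602·270.7 = 43.4 mol/h and L = F − V = 227.3 mol/h.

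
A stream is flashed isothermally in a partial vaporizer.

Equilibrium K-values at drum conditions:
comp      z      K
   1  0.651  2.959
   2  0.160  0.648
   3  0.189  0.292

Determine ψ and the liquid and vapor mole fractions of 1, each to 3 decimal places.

Material balance + equilibrium reduce to Σ zᵢ(Kᵢ−1)/(1+ψ(Kᵢ−1)) = 0.
Feasibility: ΣzᵢKᵢ = 2.085, Σzᵢ/Kᵢ = 1.114 — both > 1, two phases present.
Iterate (Newton) starting at ψ = 0.5:
  ψ = 0.500: g = 0.3688, g' = -0.894 → ψ = 0.913
  ψ = 0.913: g = -0.0036, g' = -1.121 → ψ = 0.909
Converged at ψ = 0.909.
Compositions from xᵢ = zᵢ/(1+ψ(Kᵢ−1)), yᵢ = Kᵢxᵢ:
  1: x = 0.234, y = 0.693
  2: x = 0.235, y = 0.152
  3: x = 0.531, y = 0.155

ψ = 0.909, x_1 = 0.234, y_1 = 0.693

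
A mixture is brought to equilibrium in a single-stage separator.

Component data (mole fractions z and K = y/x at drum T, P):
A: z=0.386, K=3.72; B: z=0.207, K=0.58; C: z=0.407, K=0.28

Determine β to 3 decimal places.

β = 0.388

Let β = V/F and solve Σ zᵢ(Kᵢ−1)/(1+β(Kᵢ−1)) = 0.
g(0) = ΣzᵢKᵢ − 1 = 0.670 and g(1) = 1 − Σzᵢ/Kᵢ = -0.914, so a root lies in (0, 1).
Iterate (Newton) starting at β = 0.45:
  β = 0.450: g = -0.0686, g' = -1.095 → β = 0.387
  β = 0.387: g = 0.0011, g' = -1.135 → β = 0.388
Converged at β = 0.388.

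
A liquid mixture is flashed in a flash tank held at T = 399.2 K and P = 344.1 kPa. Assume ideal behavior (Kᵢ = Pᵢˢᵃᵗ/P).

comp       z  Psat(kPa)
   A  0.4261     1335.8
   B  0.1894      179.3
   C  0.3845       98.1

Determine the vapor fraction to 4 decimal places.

Raoult's law: Kᵢ = Pᵢˢᵃᵗ/P = Pᵢˢᵃᵗ/344.1.
  K_A = 1335.8/344.1 = 3.882011, K_B = 179.3/344.1 = 0.521069, K_C = 98.1/344.1 = 0.285092
Let ψ = V/F and solve Σ zᵢ(Kᵢ−1)/(1+ψ(Kᵢ−1)) = 0.
g(0) = ΣzᵢKᵢ − 1 = 0.8624 and g(1) = 1 − Σzᵢ/Kᵢ = -0.8219, so a root lies in (0, 1).
Newton iteration, ψ⁰ = 0.35:
  ψ = 0.3500: g = 0.13576, g' = -1.2894 → ψ = 0.4553
  ψ = 0.4553: g = 0.00759, g' = -1.1650 → ψ = 0.4618
Converged at ψ = 0.4618.

ψ = 0.4618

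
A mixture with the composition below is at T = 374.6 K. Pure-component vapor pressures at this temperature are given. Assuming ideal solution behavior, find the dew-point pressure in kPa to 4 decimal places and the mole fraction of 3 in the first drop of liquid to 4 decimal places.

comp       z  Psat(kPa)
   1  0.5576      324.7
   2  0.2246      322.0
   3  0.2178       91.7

At the dew point ψ → 1, so Σzᵢ/Kᵢ = 1 with Kᵢ = Pᵢˢᵃᵗ/P ⇒ 1/P = Σzᵢ/Pᵢˢᵃᵗ.
1/P = 0.5576/324.7 + 0.2246/322.0 + 0.2178/91.7 = 0.0047899 ⇒ P = 208.7713 kPa
xᵢ = zᵢP/Pᵢˢᵃᵗ ⇒ x_3 = 0.2178·208.7713/91.7 = 0.4959

Pdew = 208.7713 kPa, x_3 = 0.4959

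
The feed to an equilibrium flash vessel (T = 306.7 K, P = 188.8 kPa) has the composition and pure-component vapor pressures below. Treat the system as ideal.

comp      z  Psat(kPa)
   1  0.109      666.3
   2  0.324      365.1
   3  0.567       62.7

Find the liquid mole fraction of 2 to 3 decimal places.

Raoult's law: Kᵢ = Pᵢˢᵃᵗ/P = Pᵢˢᵃᵗ/188.8.
  K_1 = 666.3/188.8 = 3.52913, K_2 = 365.1/188.8 = 1.93379, K_3 = 62.7/188.8 = 0.33210
Material balance + equilibrium reduce to Σ zᵢ(Kᵢ−1)/(1+ψ(Kᵢ−1)) = 0.
Feasibility: ΣzᵢKᵢ = 1.200, Σzᵢ/Kᵢ = 1.906 — both > 1, two phases present.
Iterate (Newton) starting at ψ = 0.58:
  ψ = 0.580: g = -0.3102, g' = -0.907 → ψ = 0.238
  ψ = 0.238: g = -0.0308, g' = -0.818 → ψ = 0.201
Converged at ψ = 0.201.
Compositions from xᵢ = zᵢ/(1+ψ(Kᵢ−1)), yᵢ = Kᵢxᵢ:
  1: x = 0.072, y = 0.255
  2: x = 0.273, y = 0.527
  3: x = 0.655, y = 0.218

x_2 = 0.273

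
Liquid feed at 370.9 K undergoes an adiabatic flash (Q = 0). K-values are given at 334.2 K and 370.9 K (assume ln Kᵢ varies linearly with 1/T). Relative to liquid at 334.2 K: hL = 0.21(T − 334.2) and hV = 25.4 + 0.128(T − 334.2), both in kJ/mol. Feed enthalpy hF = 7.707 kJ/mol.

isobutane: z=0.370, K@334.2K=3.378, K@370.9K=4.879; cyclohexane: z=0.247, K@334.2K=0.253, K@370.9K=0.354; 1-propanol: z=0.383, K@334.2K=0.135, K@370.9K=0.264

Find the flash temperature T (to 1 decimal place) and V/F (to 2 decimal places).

T = 343.3 K, V/F = 0.23

Adiabatic flash: solve Rachford–Rice at each trial T, then check hF = ψ·hV(T) + (1−ψ)·hL(T).
  T = 334.2 K: K = (3.378, 0.253, 0.135), RR gives ψ = 0.187, H_out = 4.739 kJ/mol
  T = 370.9 K: K = (4.879, 0.354, 0.264), RR gives ψ = 0.365, H_out = 15.878 kJ/mol
  T = 352.5 K: K = (4.097, 0.302, 0.192), RR gives ψ = 0.280, H_out = 10.525 kJ/mol
  T = 343.4 K: K = (3.732, 0.277, 0.162), RR gives ψ = 0.235, H_out = 7.735 kJ/mol
  T = 338.8 K: K = (3.553, 0.265, 0.148), RR gives ψ = 0.212, H_out = 6.264 kJ/mol
  T = 341.1 K: K = (3.642, 0.271, 0.155), RR gives ψ = 0.224, H_out = 7.005 kJ/mol
Linear interpolation between T = 341.1 (H_out = 7.005) and T = 343.4 (H_out = 7.735) on hF = 7.707 gives T ≈ 343.3 K, at which ψ = 0.23.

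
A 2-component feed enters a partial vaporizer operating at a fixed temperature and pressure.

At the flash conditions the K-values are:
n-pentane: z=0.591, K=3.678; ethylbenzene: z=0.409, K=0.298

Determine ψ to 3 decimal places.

ψ = 0.689

Rachford–Rice: g(ψ) = Σ zᵢ(Kᵢ−1)/(1+ψ(Kᵢ−1)) = 0.
Check two-phase: ΣzᵢKᵢ = 2.296 > 1 and Σzᵢ/Kᵢ = 1.533 > 1, so g(0) = 1.296 > 0 and g(1) = -0.533 < 0.
Binary case is linear: z₁(K₁−1)(1+ψ(K₂−1)) + z₂(K₂−1)(1+ψ(K₁−1)) = 0
⇒ ψ = [z₁(K₁−1)+z₂(K₂−1)] / [−(K₁−1)(K₂−1)] = 1.2956/1.8800 = 0.689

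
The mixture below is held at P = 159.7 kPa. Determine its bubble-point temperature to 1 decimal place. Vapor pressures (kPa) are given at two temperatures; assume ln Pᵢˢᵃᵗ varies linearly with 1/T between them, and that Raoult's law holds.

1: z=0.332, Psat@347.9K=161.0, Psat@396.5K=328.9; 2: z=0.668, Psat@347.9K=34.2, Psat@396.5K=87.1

Bubble-point temperature: ΣzᵢPᵢˢᵃᵗ(T) = P. Interpolate ln Pᵢˢᵃᵗ = aᵢ + bᵢ/T.
  T = 347.9 K: ΣzᵢPᵢˢᵃᵗ = 76.30 kPa
  T = 396.5 K: ΣzᵢPᵢˢᵃᵗ = 167.38 kPa
  T = 372.2 K: ΣzᵢPᵢˢᵃᵗ = 115.79 kPa
  T = 384.4 K: ΣzᵢPᵢˢᵃᵗ = 140.09 kPa
  T = 390.4 K: ΣzᵢPᵢˢᵃᵗ = 153.22 kPa
  T = 393.4 K: ΣzᵢPᵢˢᵃᵗ = 160.08 kPa
  T = 391.9 K: ΣzᵢPᵢˢᵃᵗ = 156.62 kPa
Interpolating between 391.9 K and 393.4 K gives T ≈ 393.2 K.

T = 393.2 K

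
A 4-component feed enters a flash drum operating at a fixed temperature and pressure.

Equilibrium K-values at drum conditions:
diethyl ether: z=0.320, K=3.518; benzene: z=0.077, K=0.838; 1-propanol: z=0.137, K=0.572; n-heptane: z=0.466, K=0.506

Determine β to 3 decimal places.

Rachford–Rice: g(β) = Σ zᵢ(Kᵢ−1)/(1+β(Kᵢ−1)) = 0.
g(0) = ΣzᵢKᵢ − 1 = 0.504 and g(1) = 1 − Σzᵢ/Kᵢ = -0.343, so a root lies in (0, 1).
Newton–Raphson from β = 0.5:
  β = 0.500: g = -0.0372, g' = -0.641 → β = 0.442
  β = 0.442: g = 0.0011, g' = -0.681 → β = 0.444
Converged at β = 0.444.

β = 0.444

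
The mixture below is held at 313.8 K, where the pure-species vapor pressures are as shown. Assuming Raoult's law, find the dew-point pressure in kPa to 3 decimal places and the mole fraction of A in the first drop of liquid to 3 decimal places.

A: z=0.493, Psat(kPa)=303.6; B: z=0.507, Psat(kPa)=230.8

At the dew point ψ → 1, so Σzᵢ/Kᵢ = 1 with Kᵢ = Pᵢˢᵃᵗ/P ⇒ 1/P = Σzᵢ/Pᵢˢᵃᵗ.
1/P = 0.493/303.6 + 0.507/230.8 = 0.003821 ⇒ P = 261.742 kPa
xᵢ = zᵢP/Pᵢˢᵃᵗ ⇒ x_A = 0.493·261.742/303.6 = 0.425

Pdew = 261.742 kPa, x_A = 0.425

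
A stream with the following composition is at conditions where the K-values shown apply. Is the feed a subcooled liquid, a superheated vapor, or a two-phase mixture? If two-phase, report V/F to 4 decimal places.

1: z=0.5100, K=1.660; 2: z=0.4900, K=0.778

superheated vapor

ΣzᵢKᵢ = 1.2278; Σzᵢ/Kᵢ = 0.9370.
Since Σzᵢ/Kᵢ < 1 the mixture is above its dew point — single vapor phase.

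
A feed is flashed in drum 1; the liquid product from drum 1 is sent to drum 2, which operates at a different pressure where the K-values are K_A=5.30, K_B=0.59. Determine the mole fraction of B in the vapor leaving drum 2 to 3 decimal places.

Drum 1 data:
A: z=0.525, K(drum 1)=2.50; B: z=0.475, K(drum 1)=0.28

y_B (drum 2) = 0.539

Drum 1:
Rachford–Rice: g(ψ₁) = Σ zᵢ(Kᵢ−1)/(1+ψ₁(Kᵢ−1)) = 0.
g(0) = ΣzᵢKᵢ − 1 = 0.446 and g(1) = 1 − Σzᵢ/Kᵢ = -0.906, so a root lies in (0, 1).
Binary case is linear: z₁(K₁−1)(1+ψ₁(K₂−1)) + z₂(K₂−1)(1+ψ₁(K₁−1)) = 0
⇒ ψ₁ = [z₁(K₁−1)+z₂(K₂−1)] / [−(K₁−1)(K₂−1)] = 0.4455/1.0800 = 0.412
Drum-1 compositions:
  A: x = 0.324, y = 0.811
  B: x = 0.676, y = 0.189
Drum-2 feed = drum-1 liquid: z₂ = (0.3243, 0.6757).
Drum 2:
Binary case is linear: z₁(K₁−1)(1+ψ₂(K₂−1)) + z₂(K₂−1)(1+ψ₂(K₁−1)) = 0
⇒ ψ₂ = [z₁(K₁−1)+z₂(K₂−1)] / [−(K₁−1)(K₂−1)] = 1.1176/1.7630 = 0.634
  A: x = 0.087, y = 0.461
  B: x = 0.913, y = 0.539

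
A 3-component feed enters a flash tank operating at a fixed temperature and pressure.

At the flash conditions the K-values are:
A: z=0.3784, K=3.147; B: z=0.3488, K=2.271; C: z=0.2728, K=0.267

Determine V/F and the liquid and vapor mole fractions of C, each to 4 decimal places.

V/F = 0.8278, x_C = 0.6938, y_C = 0.1852

Material balance + equilibrium reduce to Σ zᵢ(Kᵢ−1)/(1+V/F(Kᵢ−1)) = 0.
Check two-phase: ΣzᵢKᵢ = 2.0558 > 1 and Σzᵢ/Kᵢ = 1.2956 > 1, so g(0) = 1.0558 > 0 and g(1) = -0.2956 < 0.
Newton–Raphson from V/F = 0.41:
  V/F = 0.4100: g = 0.43765, g' = -1.0365 → V/F = 0.8322
  V/F = 0.8322: g = -0.00581, g' = -1.3215 → V/F = 0.8278
Converged at V/F = 0.8278.
Compositions from xᵢ = zᵢ/(1+V/F(Kᵢ−1)), yᵢ = Kᵢxᵢ:
  A: x = 0.1362, y = 0.4288
  B: x = 0.1700, y = 0.3860
  C: x = 0.6938, y = 0.1852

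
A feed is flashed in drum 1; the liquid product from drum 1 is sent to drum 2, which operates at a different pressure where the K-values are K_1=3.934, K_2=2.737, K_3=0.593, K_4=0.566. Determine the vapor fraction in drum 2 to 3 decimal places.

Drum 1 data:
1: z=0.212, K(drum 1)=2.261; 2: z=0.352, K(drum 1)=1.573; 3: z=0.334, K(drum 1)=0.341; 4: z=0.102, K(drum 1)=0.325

V/F (drum 2) = 0.825

Drum 1:
Newton–Raphson from ψ₁ = 0.5:
  ψ₁ = 0.500: g = -0.1115, g' = -0.625 → ψ₁ = 0.322
  ψ₁ = 0.322: g = -0.0068, g' = -0.562 → ψ₁ = 0.310
Converged at ψ₁ = 0.310.
Drum-1 compositions:
  1: x = 0.152, y = 0.345
  2: x = 0.299, y = 0.470
  3: x = 0.420, y = 0.143
  4: x = 0.129, y = 0.042
Drum-2 feed = drum-1 liquid: z₂ = (0.1525, 0.2990, 0.4196, 0.1289).
Drum 2:
Rachford–Rice: g(ψ₂) = Σ zᵢ(Kᵢ−1)/(1+ψ₂(Kᵢ−1)) = 0.
Feasibility: ΣzᵢKᵢ = 1.740, Σzᵢ/Kᵢ = 1.083 — both > 1, two phases present.
Newton iteration, ψ₂⁰ = 0.5:
  ψ₂ = 0.500: g = 0.1734, g' = -0.623 → ψ₂ = 0.778
  ψ₂ = 0.778: g = 0.0226, g' = -0.489 → ψ₂ = 0.824
  ψ₂ = 0.824: g = 0.0002, g' = -0.481 → ψ₂ = 0.825
Converged at ψ₂ = 0.825.
  1: x = 0.045, y = 0.175
  2: x = 0.123, y = 0.336
  3: x = 0.632, y = 0.375
  4: x = 0.201, y = 0.114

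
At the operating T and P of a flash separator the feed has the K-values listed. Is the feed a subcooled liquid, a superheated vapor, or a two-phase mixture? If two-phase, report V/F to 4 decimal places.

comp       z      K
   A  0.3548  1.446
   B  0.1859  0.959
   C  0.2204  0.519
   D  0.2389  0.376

subcooled liquid

ΣzᵢKᵢ = 0.8955; Σzᵢ/Kᵢ = 1.4992.
Since ΣzᵢKᵢ < 1 the mixture is below its bubble point — single liquid phase.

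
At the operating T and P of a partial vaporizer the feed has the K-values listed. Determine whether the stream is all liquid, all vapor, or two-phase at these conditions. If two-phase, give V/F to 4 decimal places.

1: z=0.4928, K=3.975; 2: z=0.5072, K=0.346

two-phase, V/F = 0.5830

ΣzᵢKᵢ = 2.1344; Σzᵢ/Kᵢ = 1.5899.
Both exceed 1, so a two-phase solution exists.
Let ψ = V/F and solve Σ zᵢ(Kᵢ−1)/(1+ψ(Kᵢ−1)) = 0.
Binary case is linear: z₁(K₁−1)(1+ψ(K₂−1)) + z₂(K₂−1)(1+ψ(K₁−1)) = 0
⇒ ψ = [z₁(K₁−1)+z₂(K₂−1)] / [−(K₁−1)(K₂−1)] = 1.13437/1.94565 = 0.5830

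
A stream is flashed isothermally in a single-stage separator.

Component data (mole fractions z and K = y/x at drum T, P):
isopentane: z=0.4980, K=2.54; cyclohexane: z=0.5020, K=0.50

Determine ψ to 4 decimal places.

Let ψ = V/F and solve Σ zᵢ(Kᵢ−1)/(1+ψ(Kᵢ−1)) = 0.
g(0) = ΣzᵢKᵢ − 1 = 0.5159 and g(1) = 1 − Σzᵢ/Kᵢ = -0.2001, so a root lies in (0, 1).
Binary case is linear: z₁(K₁−1)(1+ψ(K₂−1)) + z₂(K₂−1)(1+ψ(K₁−1)) = 0
⇒ ψ = [z₁(K₁−1)+z₂(K₂−1)] / [−(K₁−1)(K₂−1)] = 0.51592/0.77000 = 0.6700

ψ = 0.6700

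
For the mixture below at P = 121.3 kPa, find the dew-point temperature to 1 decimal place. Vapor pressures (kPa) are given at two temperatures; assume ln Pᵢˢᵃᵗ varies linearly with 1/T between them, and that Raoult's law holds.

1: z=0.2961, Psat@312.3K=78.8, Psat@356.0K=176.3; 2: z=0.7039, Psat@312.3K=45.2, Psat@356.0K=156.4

Dew-point temperature: Σzᵢ·P/Pᵢˢᵃᵗ(T) = 1. Interpolate ln Pᵢˢᵃᵗ = aᵢ + bᵢ/T.
  T = 312.3 K: ΣzᵢP/Pᵢˢᵃᵗ = 2.3448
  T = 356.0 K: ΣzᵢP/Pᵢˢᵃᵗ = 0.7497
  T = 334.1 K: ΣzᵢP/Pᵢˢᵃᵗ = 1.2736
  T = 345.1 K: ΣzᵢP/Pᵢˢᵃᵗ = 0.9668
  T = 339.6 K: ΣzᵢP/Pᵢˢᵃᵗ = 1.1069
  T = 342.4 K: ΣzᵢP/Pᵢˢᵃᵗ = 1.0326
Interpolating between 342.4 K and 345.1 K gives T ≈ 343.7 K.

T = 343.7 K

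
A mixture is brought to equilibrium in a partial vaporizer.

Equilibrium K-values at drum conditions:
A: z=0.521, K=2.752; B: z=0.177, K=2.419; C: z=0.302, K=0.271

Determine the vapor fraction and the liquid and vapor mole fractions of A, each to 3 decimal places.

Let ψ = V/F and solve Σ zᵢ(Kᵢ−1)/(1+ψ(Kᵢ−1)) = 0.
Check two-phase: ΣzᵢKᵢ = 1.944 > 1 and Σzᵢ/Kᵢ = 1.377 > 1, so g(0) = 0.944 > 0 and g(1) = -0.377 < 0.
Newton iteration, ψ⁰ = 0.5:
  ψ = 0.500: g = 0.2871, g' = -0.974 → ψ = 0.795
  ψ = 0.795: g = -0.0239, g' = -1.265 → ψ = 0.776
Converged at ψ = 0.776.
Compositions from xᵢ = zᵢ/(1+ψ(Kᵢ−1)), yᵢ = Kᵢxᵢ:
  A: x = 0.221, y = 0.608
  B: x = 0.084, y = 0.204
  C: x = 0.695, y = 0.188

ψ = 0.776, x_A = 0.221, y_A = 0.608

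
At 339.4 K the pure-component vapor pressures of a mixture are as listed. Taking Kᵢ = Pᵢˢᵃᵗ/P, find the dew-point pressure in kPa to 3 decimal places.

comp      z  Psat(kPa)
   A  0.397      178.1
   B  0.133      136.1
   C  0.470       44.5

Pdew = 72.632 kPa

At the dew point ψ → 1, so Σzᵢ/Kᵢ = 1 with Kᵢ = Pᵢˢᵃᵗ/P ⇒ 1/P = Σzᵢ/Pᵢˢᵃᵗ.
1/P = 0.397/178.1 + 0.133/136.1 + 0.470/44.5 = 0.013768 ⇒ P = 72.632 kPa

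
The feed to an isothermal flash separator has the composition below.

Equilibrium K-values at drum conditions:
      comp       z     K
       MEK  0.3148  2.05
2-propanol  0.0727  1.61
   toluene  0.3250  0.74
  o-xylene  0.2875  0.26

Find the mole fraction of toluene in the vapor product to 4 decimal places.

y_toluene = 0.2501

Rachford–Rice: g(β) = Σ zᵢ(Kᵢ−1)/(1+β(Kᵢ−1)) = 0.
g(0) = ΣzᵢKᵢ − 1 = 0.0776 and g(1) = 1 − Σzᵢ/Kᵢ = -0.7437, so a root lies in (0, 1).
Iterate (Newton) starting at β = 0.5:
  β = 0.5000: g = -0.18409, g' = -0.5908 → β = 0.1884
  β = 0.1884: g = -0.02034, g' = -0.5005 → β = 0.1478
  β = 0.1478: g = 0.00008, g' = -0.5051 → β = 0.1479
Converged at β = 0.1479.
Compositions from xᵢ = zᵢ/(1+β(Kᵢ−1)), yᵢ = Kᵢxᵢ:
  MEK: x = 0.2725, y = 0.5586
  2-propanol: x = 0.0667, y = 0.1074
  toluene: x = 0.3380, y = 0.2501
  o-xylene: x = 0.3228, y = 0.0839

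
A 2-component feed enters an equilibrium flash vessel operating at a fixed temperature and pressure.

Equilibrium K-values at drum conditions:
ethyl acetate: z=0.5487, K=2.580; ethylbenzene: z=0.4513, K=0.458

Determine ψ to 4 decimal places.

Let ψ = V/F and solve Σ zᵢ(Kᵢ−1)/(1+ψ(Kᵢ−1)) = 0.
g(0) = ΣzᵢKᵢ − 1 = 0.6223 and g(1) = 1 − Σzᵢ/Kᵢ = -0.1980, so a root lies in (0, 1).
Newton iteration, ψ⁰ = 0.5:
  ψ = 0.5000: g = 0.14879, g' = -0.6770 → ψ = 0.7198
  ψ = 0.7198: g = 0.00456, g' = -0.6563 → ψ = 0.7267
Converged at ψ = 0.7267.

ψ = 0.7267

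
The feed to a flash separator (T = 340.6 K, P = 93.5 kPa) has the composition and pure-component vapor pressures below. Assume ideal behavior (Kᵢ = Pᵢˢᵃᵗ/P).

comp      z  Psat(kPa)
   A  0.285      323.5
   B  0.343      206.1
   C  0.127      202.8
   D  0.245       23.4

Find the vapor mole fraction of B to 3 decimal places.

y_B = 0.374

Raoult's law: Kᵢ = Pᵢˢᵃᵗ/P = Pᵢˢᵃᵗ/93.5.
  K_A = 323.5/93.5 = 3.45989, K_B = 206.1/93.5 = 2.20428, K_C = 202.8/93.5 = 2.16898, K_D = 23.4/93.5 = 0.25027
Let ψ = V/F and solve Σ zᵢ(Kᵢ−1)/(1+ψ(Kᵢ−1)) = 0.
g(0) = ΣzᵢKᵢ − 1 = 1.079 and g(1) = 1 − Σzᵢ/Kᵢ = -0.275, so a root lies in (0, 1).
Newton iteration, ψ⁰ = 0.5:
  ψ = 0.500: g = 0.3721, g' = -0.962 → ψ = 0.887
  ψ = 0.887: g = -0.0550, g' = -1.554 → ψ = 0.851
  ψ = 0.851: g = -0.0029, g' = -1.398 → ψ = 0.849
Converged at ψ = 0.849.
Compositions from xᵢ = zᵢ/(1+ψ(Kᵢ−1)), yᵢ = Kᵢxᵢ:
  A: x = 0.092, y = 0.319
  B: x = 0.170, y = 0.374
  C: x = 0.064, y = 0.138
  D: x = 0.674, y = 0.169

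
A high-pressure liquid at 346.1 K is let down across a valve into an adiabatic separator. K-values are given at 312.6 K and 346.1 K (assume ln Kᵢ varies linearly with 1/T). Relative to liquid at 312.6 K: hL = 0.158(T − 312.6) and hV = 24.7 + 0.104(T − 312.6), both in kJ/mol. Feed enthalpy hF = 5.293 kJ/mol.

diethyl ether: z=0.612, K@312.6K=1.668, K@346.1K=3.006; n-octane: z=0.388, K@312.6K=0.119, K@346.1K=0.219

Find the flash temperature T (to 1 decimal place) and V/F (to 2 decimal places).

T = 315.7 K, V/F = 0.20

Adiabatic flash: solve Rachford–Rice at each trial T, then check hF = ψ·hV(T) + (1−ψ)·hL(T).
  T = 312.6 K: K = (1.668, 0.119), RR gives ψ = 0.114, H_out = 2.812 kJ/mol
  T = 346.1 K: K = (3.006, 0.219), RR gives ψ = 0.590, H_out = 18.803 kJ/mol
  T = 329.4 K: K = (2.275, 0.164), RR gives ψ = 0.428, H_out = 12.834 kJ/mol
  T = 321.0 K: K = (1.956, 0.140), RR gives ψ = 0.306, H_out = 8.747 kJ/mol
  T = 316.8 K: K = (1.808, 0.129), RR gives ψ = 0.223, H_out = 6.117 kJ/mol
  T = 314.7 K: K = (1.737, 0.124), RR gives ψ = 0.172, H_out = 4.569 kJ/mol
Linear interpolation between T = 314.7 (H_out = 4.569) and T = 316.8 (H_out = 6.117) on hF = 5.293 gives T ≈ 315.7 K, at which ψ = 0.20.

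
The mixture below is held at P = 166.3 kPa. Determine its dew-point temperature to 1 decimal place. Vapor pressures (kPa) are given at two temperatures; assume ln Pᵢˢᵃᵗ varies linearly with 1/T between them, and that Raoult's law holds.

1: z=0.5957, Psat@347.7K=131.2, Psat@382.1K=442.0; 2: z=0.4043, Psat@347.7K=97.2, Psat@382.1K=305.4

Dew-point temperature: Σzᵢ·P/Pᵢˢᵃᵗ(T) = 1. Interpolate ln Pᵢˢᵃᵗ = aᵢ + bᵢ/T.
  T = 347.7 K: ΣzᵢP/Pᵢˢᵃᵗ = 1.4468
  T = 382.1 K: ΣzᵢP/Pᵢˢᵃᵗ = 0.4443
  T = 364.9 K: ΣzᵢP/Pᵢˢᵃᵗ = 0.7796
  T = 356.3 K: ΣzᵢP/Pᵢˢᵃᵗ = 1.0541
  T = 360.6 K: ΣzᵢP/Pᵢˢᵃᵗ = 0.9049
  T = 358.5 K: ΣzᵢP/Pᵢˢᵃᵗ = 0.9745
Interpolating between 356.3 K and 358.5 K gives T ≈ 357.8 K.

T = 357.8 K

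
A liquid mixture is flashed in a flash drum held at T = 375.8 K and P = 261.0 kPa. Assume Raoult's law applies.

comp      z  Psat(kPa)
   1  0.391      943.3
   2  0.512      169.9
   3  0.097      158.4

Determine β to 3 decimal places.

β = 0.864

Raoult's law: Kᵢ = Pᵢˢᵃᵗ/P = Pᵢˢᵃᵗ/261.0.
  K_1 = 943.3/261.0 = 3.61418, K_2 = 169.9/261.0 = 0.65096, K_3 = 158.4/261.0 = 0.60690
Let β = V/F and solve Σ zᵢ(Kᵢ−1)/(1+β(Kᵢ−1)) = 0.
g(0) = ΣzᵢKᵢ − 1 = 0.805 and g(1) = 1 − Σzᵢ/Kᵢ = -0.055, so a root lies in (0, 1).
Newton–Raphson from β = 0.37:
  β = 0.370: g = 0.2697, g' = -0.793 → β = 0.710
  β = 0.710: g = 0.0674, g' = -0.467 → β = 0.854
  β = 0.854: g = 0.0040, g' = -0.416 → β = 0.864
Converged at β = 0.864.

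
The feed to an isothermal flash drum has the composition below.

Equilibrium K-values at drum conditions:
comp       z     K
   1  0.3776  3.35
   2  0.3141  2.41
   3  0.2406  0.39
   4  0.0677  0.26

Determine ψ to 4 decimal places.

Newton–Raphson from ψ = 0.33:
  ψ = 0.3300: g = 0.55199, g' = -1.1576 → ψ = 0.8068
  ψ = 0.8068: g = 0.10024, g' = -0.9608 → ψ = 0.9112
  ψ = 0.9112: g = -0.00789, g' = -1.1341 → ψ = 0.9042
Converged at ψ = 0.9042.

ψ = 0.9042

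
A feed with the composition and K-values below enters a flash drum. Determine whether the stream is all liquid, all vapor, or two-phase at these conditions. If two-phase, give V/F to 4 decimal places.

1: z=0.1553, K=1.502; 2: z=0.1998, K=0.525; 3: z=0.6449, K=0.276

ΣzᵢKᵢ = 0.5161; Σzᵢ/Kᵢ = 2.8206.
Since ΣzᵢKᵢ < 1 the mixture is below its bubble point — single liquid phase.

all liquid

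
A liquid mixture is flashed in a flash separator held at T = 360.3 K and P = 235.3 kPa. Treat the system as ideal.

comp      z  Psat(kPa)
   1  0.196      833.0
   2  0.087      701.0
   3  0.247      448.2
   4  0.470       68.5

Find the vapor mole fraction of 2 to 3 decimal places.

Raoult's law: Kᵢ = Pᵢˢᵃᵗ/P = Pᵢˢᵃᵗ/235.3.
  K_1 = 833.0/235.3 = 3.54016, K_2 = 701.0/235.3 = 2.97918, K_3 = 448.2/235.3 = 1.90480, K_4 = 68.5/235.3 = 0.29112
Material balance + equilibrium reduce to Σ zᵢ(Kᵢ−1)/(1+ψ(Kᵢ−1)) = 0.
g(0) = ΣzᵢKᵢ − 1 = 0.560 and g(1) = 1 − Σzᵢ/Kᵢ = -0.829, so a root lies in (0, 1).
Iterate (Newton) starting at ψ = 0.36:
  ψ = 0.360: g = 0.0818, g' = -1.002 → ψ = 0.442
  ψ = 0.442: g = 0.0011, g' = -0.982 → ψ = 0.443
Converged at ψ = 0.443.
Compositions from xᵢ = zᵢ/(1+ψ(Kᵢ−1)), yᵢ = Kᵢxᵢ:
  1: x = 0.092, y = 0.327
  2: x = 0.046, y = 0.138
  3: x = 0.176, y = 0.336
  4: x = 0.685, y = 0.199

y_2 = 0.138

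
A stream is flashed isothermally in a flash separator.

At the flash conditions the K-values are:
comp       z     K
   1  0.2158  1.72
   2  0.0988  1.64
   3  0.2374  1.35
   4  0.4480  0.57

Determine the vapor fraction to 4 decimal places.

Let ψ = V/F and solve Σ zᵢ(Kᵢ−1)/(1+ψ(Kᵢ−1)) = 0.
Check two-phase: ΣzᵢKᵢ = 1.1091 > 1 and Σzᵢ/Kᵢ = 1.1475 > 1, so g(0) = 0.1091 > 0 and g(1) = -0.1475 < 0.
Iterate (Newton) starting at ψ = 0.43:
  ψ = 0.4300: g = 0.00411, g' = -0.2368 → ψ = 0.4474
Converged at ψ = 0.4474.

ψ = 0.4474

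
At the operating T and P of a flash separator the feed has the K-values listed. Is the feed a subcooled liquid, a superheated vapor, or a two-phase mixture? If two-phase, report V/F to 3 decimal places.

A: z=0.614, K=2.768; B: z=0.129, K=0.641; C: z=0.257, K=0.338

two-phase, V/F = 0.826

ΣzᵢKᵢ = 1.869; Σzᵢ/Kᵢ = 1.183.
Both exceed 1, so a two-phase solution exists.
Rachford–Rice: g(ψ) = Σ zᵢ(Kᵢ−1)/(1+ψ(Kᵢ−1)) = 0.
Iterate (Newton) starting at ψ = 0.39:
  ψ = 0.390: g = 0.3593, g' = -0.900 → ψ = 0.789
  ψ = 0.789: g = 0.0321, g' = -0.861 → ψ = 0.827
  ψ = 0.827: g = -0.0007, g' = -0.900 → ψ = 0.826
Converged at ψ = 0.826.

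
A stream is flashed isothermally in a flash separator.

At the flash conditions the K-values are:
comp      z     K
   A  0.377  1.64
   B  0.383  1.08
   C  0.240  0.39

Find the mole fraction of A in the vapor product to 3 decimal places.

Iterate (Newton) starting at ψ = 0.48:
  ψ = 0.480: g = 0.0071, g' = -0.271 → ψ = 0.506
Converged at ψ = 0.506.
Compositions from xᵢ = zᵢ/(1+ψ(Kᵢ−1)), yᵢ = Kᵢxᵢ:
  A: x = 0.285, y = 0.467
  B: x = 0.368, y = 0.398
  C: x = 0.347, y = 0.135

y_A = 0.467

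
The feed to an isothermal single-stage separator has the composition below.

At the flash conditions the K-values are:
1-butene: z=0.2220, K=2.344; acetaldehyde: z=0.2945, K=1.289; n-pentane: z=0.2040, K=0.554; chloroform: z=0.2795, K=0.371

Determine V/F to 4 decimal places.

Rachford–Rice: g(V/F) = Σ zᵢ(Kᵢ−1)/(1+V/F(Kᵢ−1)) = 0.
Check two-phase: ΣzᵢKᵢ = 1.1167 > 1 and Σzᵢ/Kᵢ = 1.4448 > 1, so g(0) = 0.1167 > 0 and g(1) = -0.4448 < 0.
Newton–Raphson from V/F = 0.55:
  V/F = 0.5500: g = -0.14436, g' = -0.4806 → V/F = 0.2496
  V/F = 0.2496: g = -0.00815, g' = -0.4532 → V/F = 0.2317
Converged at V/F = 0.2317.

V/F = 0.2317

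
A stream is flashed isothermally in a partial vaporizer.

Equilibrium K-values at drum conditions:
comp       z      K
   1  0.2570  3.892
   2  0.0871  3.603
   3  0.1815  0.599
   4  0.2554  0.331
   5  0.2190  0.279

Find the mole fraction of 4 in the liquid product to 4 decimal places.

Iterate (Newton) starting at ψ = 0.39:
  ψ = 0.3900: g = -0.07533, g' = -1.0906 → ψ = 0.3209
  ψ = 0.3209: g = 0.00245, g' = -1.1699 → ψ = 0.3230
Converged at ψ = 0.3230.
Compositions from xᵢ = zᵢ/(1+ψ(Kᵢ−1)), yᵢ = Kᵢxᵢ:
  1: x = 0.1329, y = 0.5171
  2: x = 0.0473, y = 0.1705
  3: x = 0.2085, y = 0.1249
  4: x = 0.3258, y = 0.1078
  5: x = 0.2855, y = 0.0797

x_4 = 0.3258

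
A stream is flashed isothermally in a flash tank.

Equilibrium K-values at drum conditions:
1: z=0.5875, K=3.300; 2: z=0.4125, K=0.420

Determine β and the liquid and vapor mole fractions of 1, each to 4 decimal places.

β = 0.8336, x_1 = 0.2014, y_1 = 0.6646

Let β = V/F and solve Σ zᵢ(Kᵢ−1)/(1+β(Kᵢ−1)) = 0.
g(0) = ΣzᵢKᵢ − 1 = 1.1120 and g(1) = 1 − Σzᵢ/Kᵢ = -0.1602, so a root lies in (0, 1).
Iterate (Newton) starting at β = 0.5:
  β = 0.5000: g = 0.29152, g' = -0.9476 → β = 0.8076
  β = 0.8076: g = 0.02279, g' = -0.8717 → β = 0.8338
  β = 0.8338: g = -0.00017, g' = -0.8854 → β = 0.8336
Converged at β = 0.8336.
Compositions from xᵢ = zᵢ/(1+β(Kᵢ−1)), yᵢ = Kᵢxᵢ:
  1: x = 0.2014, y = 0.6646
  2: x = 0.7986, y = 0.3354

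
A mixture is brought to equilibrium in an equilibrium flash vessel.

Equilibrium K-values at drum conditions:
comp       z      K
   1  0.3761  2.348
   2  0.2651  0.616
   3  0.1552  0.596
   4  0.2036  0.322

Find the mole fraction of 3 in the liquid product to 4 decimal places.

x_3 = 0.1768

Rachford–Rice: g(ψ) = Σ zᵢ(Kᵢ−1)/(1+ψ(Kᵢ−1)) = 0.
Check two-phase: ΣzᵢKᵢ = 1.2044 > 1 and Σzᵢ/Kᵢ = 1.4832 > 1, so g(0) = 0.2044 > 0 and g(1) = -0.4832 < 0.
Newton–Raphson from ψ = 0.69:
  ψ = 0.6900: g = -0.22215, g' = -0.6350 → ψ = 0.3401
  ψ = 0.3401: g = -0.02159, g' = -0.5651 → ψ = 0.3019
  ψ = 0.3019: g = 0.00020, g' = -0.5761 → ψ = 0.3023
Converged at ψ = 0.3023.
Compositions from xᵢ = zᵢ/(1+ψ(Kᵢ−1)), yᵢ = Kᵢxᵢ:
  1: x = 0.2672, y = 0.6274
  2: x = 0.2999, y = 0.1847
  3: x = 0.1768, y = 0.1054
  4: x = 0.2561, y = 0.0825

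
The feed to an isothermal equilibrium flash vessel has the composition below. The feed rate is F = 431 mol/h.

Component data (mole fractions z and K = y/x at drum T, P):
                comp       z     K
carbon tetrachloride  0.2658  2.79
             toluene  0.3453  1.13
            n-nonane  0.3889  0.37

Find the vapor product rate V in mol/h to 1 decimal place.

V = 166.7 mol/h

Let ψ = V/F and solve Σ zᵢ(Kᵢ−1)/(1+ψ(Kᵢ−1)) = 0.
Feasibility: ΣzᵢKᵢ = 1.2757, Σzᵢ/Kᵢ = 1.4519 — both > 1, two phases present.
Newton–Raphson from ψ = 0.5:
  ψ = 0.5000: g = -0.06445, g' = -0.5713 → ψ = 0.3872
  ψ = 0.3872: g = -0.00029, g' = -0.5724 → ψ = 0.3867
Converged at ψ = 0.3867.
Then V = ψ·F = 0.3867·431 = 166.7 mol/h and L = F − V = 264.3 mol/h.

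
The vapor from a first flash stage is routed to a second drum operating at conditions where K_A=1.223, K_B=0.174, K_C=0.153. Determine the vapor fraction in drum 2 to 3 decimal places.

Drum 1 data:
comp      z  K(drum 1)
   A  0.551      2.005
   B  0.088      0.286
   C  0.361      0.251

Drum 1:
Rachford–Rice: g(ψ₁) = Σ zᵢ(Kᵢ−1)/(1+ψ₁(Kᵢ−1)) = 0.
Check two-phase: ΣzᵢKᵢ = 1.221 > 1 and Σzᵢ/Kᵢ = 2.021 > 1, so g(0) = 0.221 > 0 and g(1) = -1.021 < 0.
Newton–Raphson from ψ₁ = 0.5:
  ψ₁ = 0.500: g = -0.1614, g' = -0.873 → ψ₁ = 0.315
  ψ₁ = 0.315: g = -0.0143, g' = -0.743 → ψ₁ = 0.296
Converged at ψ₁ = 0.296.
Drum-1 compositions:
  A: x = 0.425, y = 0.852
  B: x = 0.112, y = 0.032
  C: x = 0.464, y = 0.116
Drum-2 feed = drum-1 vapor: z₂ = (0.8517, 0.0319, 0.1164).
Drum 2:
Let ψ₂ = V/F and solve Σ zᵢ(Kᵢ−1)/(1+ψ₂(Kᵢ−1)) = 0.
Check two-phase: ΣzᵢKᵢ = 1.065 > 1 and Σzᵢ/Kᵢ = 1.640 > 1, so g(0) = 0.065 > 0 and g(1) = -0.640 < 0.
Newton–Raphson from ψ₂ = 0.66:
  ψ₂ = 0.660: g = -0.1159, g' = -0.567 → ψ₂ = 0.455
  ψ₂ = 0.455: g = -0.0303, g' = -0.312 → ψ₂ = 0.358
  ψ₂ = 0.358: g = -0.0031, g' = -0.252 → ψ₂ = 0.346
Converged at ψ₂ = 0.346.
  A: x = 0.791, y = 0.967
  B: x = 0.045, y = 0.008
  C: x = 0.165, y = 0.025

V/F (drum 2) = 0.346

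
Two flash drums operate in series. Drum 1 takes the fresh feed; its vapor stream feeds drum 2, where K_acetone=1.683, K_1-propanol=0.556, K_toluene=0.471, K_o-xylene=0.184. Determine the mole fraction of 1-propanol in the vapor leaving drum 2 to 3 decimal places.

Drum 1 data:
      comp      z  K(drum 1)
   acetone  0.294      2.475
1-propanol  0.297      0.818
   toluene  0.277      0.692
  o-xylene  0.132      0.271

Drum 1:
Material balance + equilibrium reduce to Σ zᵢ(Kᵢ−1)/(1+ψ₁(Kᵢ−1)) = 0.
Feasibility: ΣzᵢKᵢ = 1.198, Σzᵢ/Kᵢ = 1.369 — both > 1, two phases present.
Newton iteration, ψ₁⁰ = 0.5:
  ψ₁ = 0.500: g = -0.0621, g' = -0.434 → ψ₁ = 0.357
  ψ₁ = 0.357: g = 0.0004, g' = -0.447 → ψ₁ = 0.358
Converged at ψ₁ = 0.358.
Drum-1 compositions:
  acetone: x = 0.192, y = 0.476
  1-propanol: x = 0.318, y = 0.260
  toluene: x = 0.311, y = 0.215
  o-xylene: x = 0.179, y = 0.048
Drum-2 feed = drum-1 vapor: z₂ = (0.4763, 0.2599, 0.2154, 0.0484).
Drum 2:
Rachford–Rice: g(ψ₂) = Σ zᵢ(Kᵢ−1)/(1+ψ₂(Kᵢ−1)) = 0.
Feasibility: ΣzᵢKᵢ = 1.057, Σzᵢ/Kᵢ = 1.471 — both > 1, two phases present.
Newton–Raphson from ψ₂ = 0.62:
  ψ₂ = 0.620: g = -0.1801, g' = -0.473 → ψ₂ = 0.239
  ψ₂ = 0.239: g = -0.0289, g' = -0.357 → ψ₂ = 0.158
Converged at ψ₂ = 0.158.
  acetone: x = 0.430, y = 0.724
  1-propanol: x = 0.279, y = 0.155
  toluene: x = 0.235, y = 0.111
  o-xylene: x = 0.056, y = 0.010

y_1-propanol (drum 2) = 0.155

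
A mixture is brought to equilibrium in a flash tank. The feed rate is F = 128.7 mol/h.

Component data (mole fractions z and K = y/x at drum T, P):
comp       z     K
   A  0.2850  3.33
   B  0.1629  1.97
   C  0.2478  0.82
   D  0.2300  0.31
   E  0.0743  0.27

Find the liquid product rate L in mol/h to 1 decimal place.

Material balance + equilibrium reduce to Σ zᵢ(Kᵢ−1)/(1+V/F(Kᵢ−1)) = 0.
Check two-phase: ΣzᵢKᵢ = 1.5645 > 1 and Σzᵢ/Kᵢ = 1.4876 > 1, so g(0) = 0.5645 > 0 and g(1) = -0.4876 < 0.
Newton iteration, V/F⁰ = 0.5:
  V/F = 0.5000: g = 0.03641, g' = -0.7627 → V/F = 0.5477
Converged at V/F = 0.5477.
Then V = V/F·F = 0.5477·128.7 = 70.5 mol/h and L = F − V = 58.2 mol/h.

L = 58.2 mol/h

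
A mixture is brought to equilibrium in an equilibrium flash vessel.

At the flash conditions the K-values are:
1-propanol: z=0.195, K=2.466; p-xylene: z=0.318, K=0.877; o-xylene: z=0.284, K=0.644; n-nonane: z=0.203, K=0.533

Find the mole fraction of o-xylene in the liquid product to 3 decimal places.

x_o-xylene = 0.296

Rachford–Rice: g(V/F) = Σ zᵢ(Kᵢ−1)/(1+V/F(Kᵢ−1)) = 0.
Feasibility: ΣzᵢKᵢ = 1.051, Σzᵢ/Kᵢ = 1.264 — both > 1, two phases present.
Iterate (Newton) starting at V/F = 0.43:
  V/F = 0.430: g = -0.1040, g' = -0.283 → V/F = 0.062
  V/F = 0.062: g = 0.0216, g' = -0.442 → V/F = 0.111
  V/F = 0.111: g = 0.0010, g' = -0.403 → V/F = 0.113
Converged at V/F = 0.113.
Compositions from xᵢ = zᵢ/(1+V/F(Kᵢ−1)), yᵢ = Kᵢxᵢ:
  1-propanol: x = 0.167, y = 0.412
  p-xylene: x = 0.322, y = 0.283
  o-xylene: x = 0.296, y = 0.191
  n-nonane: x = 0.214, y = 0.114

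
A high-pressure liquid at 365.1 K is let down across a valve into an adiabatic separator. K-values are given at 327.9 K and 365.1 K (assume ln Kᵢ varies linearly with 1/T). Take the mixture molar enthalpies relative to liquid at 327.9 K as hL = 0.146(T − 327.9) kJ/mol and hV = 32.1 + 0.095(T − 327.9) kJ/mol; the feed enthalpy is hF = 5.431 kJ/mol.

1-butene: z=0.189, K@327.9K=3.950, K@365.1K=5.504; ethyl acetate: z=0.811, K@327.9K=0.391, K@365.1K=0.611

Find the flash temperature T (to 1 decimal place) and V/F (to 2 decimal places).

T = 340.4 K, V/F = 0.11

Adiabatic flash: solve Rachford–Rice at each trial T, then check hF = ψ·hV(T) + (1−ψ)·hL(T).
  T = 327.9 K: K = (3.950, 0.391), RR gives ψ = 0.035, H_out = 1.137 kJ/mol
  T = 365.1 K: K = (5.504, 0.611), RR gives ψ = 0.306, H_out = 14.667 kJ/mol
  T = 346.5 K: K = (4.704, 0.495), RR gives ψ = 0.155, H_out = 7.547 kJ/mol
  T = 337.2 K: K = (4.321, 0.441), RR gives ψ = 0.094, H_out = 4.332 kJ/mol
  T = 341.9 K: K = (4.513, 0.468), RR gives ψ = 0.124, H_out = 5.946 kJ/mol
  T = 339.5 K: K = (4.415, 0.454), RR gives ψ = 0.109, H_out = 5.120 kJ/mol
Linear interpolation between T = 339.5 (H_out = 5.120) and T = 341.9 (H_out = 5.946) on hF = 5.431 gives T ≈ 340.4 K, at which ψ = 0.11.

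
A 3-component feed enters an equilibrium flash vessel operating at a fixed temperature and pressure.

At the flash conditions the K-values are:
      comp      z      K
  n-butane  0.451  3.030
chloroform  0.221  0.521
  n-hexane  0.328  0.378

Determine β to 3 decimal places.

Rachford–Rice: g(β) = Σ zᵢ(Kᵢ−1)/(1+β(Kᵢ−1)) = 0.
g(0) = ΣzᵢKᵢ − 1 = 0.606 and g(1) = 1 − Σzᵢ/Kᵢ = -0.441, so a root lies in (0, 1).
Newton–Raphson from β = 0.33:
  β = 0.330: g = 0.1658, g' = -0.939 → β = 0.507
  β = 0.507: g = 0.0137, g' = -0.811 → β = 0.523
  β = 0.523: g = 0.0000, g' = -0.806 → β = 0.524
Converged at β = 0.524.

β = 0.524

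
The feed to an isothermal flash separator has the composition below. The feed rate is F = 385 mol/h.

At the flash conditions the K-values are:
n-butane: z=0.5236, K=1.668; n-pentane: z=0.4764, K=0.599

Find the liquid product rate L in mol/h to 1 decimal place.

Rachford–Rice: g(V/F) = Σ zᵢ(Kᵢ−1)/(1+V/F(Kᵢ−1)) = 0.
Feasibility: ΣzᵢKᵢ = 1.1587, Σzᵢ/Kᵢ = 1.1092 — both > 1, two phases present.
Binary case is linear: z₁(K₁−1)(1+V/F(K₂−1)) + z₂(K₂−1)(1+V/F(K₁−1)) = 0
⇒ V/F = [z₁(K₁−1)+z₂(K₂−1)] / [−(K₁−1)(K₂−1)] = 0.15873/0.26787 = 0.5926
Then V = V/F·F = 0.5926·385 = 228.1 mol/h and L = F − V = 156.9 mol/h.

L = 156.9 mol/h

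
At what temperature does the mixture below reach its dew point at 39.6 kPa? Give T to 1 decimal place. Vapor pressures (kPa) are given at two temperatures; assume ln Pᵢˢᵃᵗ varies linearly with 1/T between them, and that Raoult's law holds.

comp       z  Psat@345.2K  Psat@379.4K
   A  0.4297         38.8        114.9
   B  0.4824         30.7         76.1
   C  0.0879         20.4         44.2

T = 352.1 K

Dew-point temperature: Σzᵢ·P/Pᵢˢᵃᵗ(T) = 1. Interpolate ln Pᵢˢᵃᵗ = aᵢ + bᵢ/T.
  T = 345.2 K: ΣzᵢP/Pᵢˢᵃᵗ = 1.2314
  T = 379.4 K: ΣzᵢP/Pᵢˢᵃᵗ = 0.4779
  T = 362.3 K: ΣzᵢP/Pᵢˢᵃᵗ = 0.7491
  T = 353.8 K: ΣzᵢP/Pᵢˢᵃᵗ = 0.9529
  T = 349.5 K: ΣzᵢP/Pᵢˢᵃᵗ = 1.0814
  T = 351.6 K: ΣzᵢP/Pᵢˢᵃᵗ = 1.0162
  T = 352.7 K: ΣzᵢP/Pᵢˢᵃᵗ = 0.9840
  T = 352.1 K: ΣzᵢP/Pᵢˢᵃᵗ = 1.0014
Interpolating between 352.1 K and 352.7 K gives T ≈ 352.1 K.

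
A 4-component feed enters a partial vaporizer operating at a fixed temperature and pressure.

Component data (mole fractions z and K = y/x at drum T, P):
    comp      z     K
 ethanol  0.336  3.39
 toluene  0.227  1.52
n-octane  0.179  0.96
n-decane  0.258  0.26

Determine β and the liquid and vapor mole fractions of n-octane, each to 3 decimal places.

β = 0.682, x_n-octane = 0.184, y_n-octane = 0.177

Material balance + equilibrium reduce to Σ zᵢ(Kᵢ−1)/(1+β(Kᵢ−1)) = 0.
g(0) = ΣzᵢKᵢ − 1 = 0.723 and g(1) = 1 − Σzᵢ/Kᵢ = -0.427, so a root lies in (0, 1).
Iterate (Newton) starting at β = 0.5:
  β = 0.500: g = 0.1492, g' = -0.793 → β = 0.688
  β = 0.688: g = -0.0057, g' = -0.894 → β = 0.682
Converged at β = 0.682.
Compositions from xᵢ = zᵢ/(1+β(Kᵢ−1)), yᵢ = Kᵢxᵢ:
  ethanol: x = 0.128, y = 0.433
  toluene: x = 0.168, y = 0.255
  n-octane: x = 0.184, y = 0.177
  n-decane: x = 0.521, y = 0.135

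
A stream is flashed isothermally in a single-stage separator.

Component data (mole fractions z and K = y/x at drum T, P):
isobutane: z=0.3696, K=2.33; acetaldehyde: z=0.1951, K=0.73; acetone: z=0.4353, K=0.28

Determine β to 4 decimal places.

Let β = V/F and solve Σ zᵢ(Kᵢ−1)/(1+β(Kᵢ−1)) = 0.
Check two-phase: ΣzᵢKᵢ = 1.1255 > 1 and Σzᵢ/Kᵢ = 1.9805 > 1, so g(0) = 0.1255 > 0 and g(1) = -0.9805 < 0.
Iterate (Newton) starting at β = 0.5:
  β = 0.5000: g = -0.25537, g' = -0.8058 → β = 0.1831
  β = 0.1831: g = -0.02110, g' = -0.7379 → β = 0.1545
  β = 0.1545: g = 0.00018, g' = -0.7511 → β = 0.1547
Converged at β = 0.1547.

β = 0.1547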